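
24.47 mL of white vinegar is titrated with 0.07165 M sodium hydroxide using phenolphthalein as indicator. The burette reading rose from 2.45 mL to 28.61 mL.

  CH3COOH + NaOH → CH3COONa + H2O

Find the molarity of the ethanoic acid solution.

n(NaOH) = 0.02616 L × 0.07165 mol/L = 1.874 × 10^-3 mol
n(CH3COOH) = 1.874 × 10^-3 mol (1:1 mole ratio)
[CH3COOH] = 1.874 × 10^-3 mol / 0.02447 L = 0.07660 mol/L

0.07660 M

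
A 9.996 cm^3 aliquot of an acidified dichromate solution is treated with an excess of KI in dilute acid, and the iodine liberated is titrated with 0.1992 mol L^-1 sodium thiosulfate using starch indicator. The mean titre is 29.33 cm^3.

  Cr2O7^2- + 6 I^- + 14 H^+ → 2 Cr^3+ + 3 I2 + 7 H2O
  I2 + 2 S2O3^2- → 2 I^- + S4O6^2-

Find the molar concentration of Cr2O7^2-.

0.09741 mol/L

n(S2O3^2-) = 0.02933 × 0.1992 = 5.843 × 10^-3 mol
n(I2) = n(S2O3^2-)/2 = 2.921 × 10^-3 mol
From the 1:3 ratio, n(Cr2O7^2-) in the aliquot = 1/3 × 2.921 × 10^-3 = 9.738 × 10^-4 mol
[Cr2O7^2-] = 9.738 × 10^-4 / 0.009996 = 0.09741 mol/L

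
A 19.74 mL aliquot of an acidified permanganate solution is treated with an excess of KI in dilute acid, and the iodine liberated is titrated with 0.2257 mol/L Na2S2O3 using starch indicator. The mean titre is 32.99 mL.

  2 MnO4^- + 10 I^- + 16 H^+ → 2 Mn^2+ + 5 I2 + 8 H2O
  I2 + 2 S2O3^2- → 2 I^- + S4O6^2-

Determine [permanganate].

n(S2O3^2-) = 0.03299 × 0.2257 = 7.446 × 10^-3 mol
n(I2) = n(S2O3^2-)/2 = 3.723 × 10^-3 mol
From the 2:5 ratio, n(MnO4^-) in the aliquot = 2/5 × 3.723 × 10^-3 = 1.489 × 10^-3 mol
[MnO4^-] = 1.489 × 10^-3 / 0.01974 = 0.07544 mol/L

0.07544 mol/L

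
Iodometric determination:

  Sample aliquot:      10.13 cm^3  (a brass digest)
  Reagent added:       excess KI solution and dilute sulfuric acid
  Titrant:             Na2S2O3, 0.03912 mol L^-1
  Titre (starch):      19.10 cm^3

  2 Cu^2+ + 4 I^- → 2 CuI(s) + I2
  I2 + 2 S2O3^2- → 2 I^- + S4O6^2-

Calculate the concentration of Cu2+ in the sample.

0.07376 mol/L

n(S2O3^2-) = 0.01910 × 0.03912 = 7.472 × 10^-4 mol
n(I2) = n(S2O3^2-)/2 = 3.736 × 10^-4 mol
From the 2:1 ratio, n(Cu2+) in the aliquot = 2/1 × 3.736 × 10^-4 = 7.472 × 10^-4 mol
[Cu2+] = 7.472 × 10^-4 / 0.01013 = 0.07376 mol/L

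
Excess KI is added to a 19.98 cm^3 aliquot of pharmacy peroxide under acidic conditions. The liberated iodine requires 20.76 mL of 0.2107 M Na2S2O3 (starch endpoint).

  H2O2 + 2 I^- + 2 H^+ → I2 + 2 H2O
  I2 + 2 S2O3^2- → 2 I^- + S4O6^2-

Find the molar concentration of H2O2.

0.1095 M

n(S2O3^2-) = 0.02076 × 0.2107 = 4.374 × 10^-3 mol
n(I2) = n(S2O3^2-)/2 = 2.187 × 10^-3 mol
n(H2O2) in the aliquot = 2.187 × 10^-3 mol (1:1 ratio)
[H2O2] = 2.187 × 10^-3 / 0.01998 = 0.1095 mol/L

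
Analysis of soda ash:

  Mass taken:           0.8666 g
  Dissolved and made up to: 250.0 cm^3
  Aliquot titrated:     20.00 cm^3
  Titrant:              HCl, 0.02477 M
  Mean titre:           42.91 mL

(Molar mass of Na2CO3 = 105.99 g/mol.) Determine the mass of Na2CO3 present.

0.7041 g

Na2CO3 + 2 HCl → 2 NaCl + H2O + CO2
n(HCl) per titration = 0.04291 × 0.02477 = 1.063 × 10^-3 mol
From the 1:2 ratio, n(Na2CO3) in each aliquot = 1/2 × 1.063 × 10^-3 = 5.314 × 10^-4 mol
n(Na2CO3) in the whole flask = 5.314 × 10^-4 × 250.0/20.00 = 6.643 × 10^-3 mol
mass of Na2CO3 = 6.643 × 10^-3 × 105.99 = 0.7041 g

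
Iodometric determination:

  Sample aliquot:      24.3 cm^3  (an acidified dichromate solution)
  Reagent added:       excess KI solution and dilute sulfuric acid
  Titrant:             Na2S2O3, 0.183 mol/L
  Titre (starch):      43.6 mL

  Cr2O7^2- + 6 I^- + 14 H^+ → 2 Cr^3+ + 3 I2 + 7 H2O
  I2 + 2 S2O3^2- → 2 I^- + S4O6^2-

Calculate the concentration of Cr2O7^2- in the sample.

n(S2O3^2-) = 0.0436 × 0.183 = 7.98 × 10^-3 mol
n(I2) = n(S2O3^2-)/2 = 3.99 × 10^-3 mol
From the 1:3 ratio, n(Cr2O7^2-) in the aliquot = 1/3 × 3.99 × 10^-3 = 1.33 × 10^-3 mol
[Cr2O7^2-] = 1.33 × 10^-3 / 0.0243 = 0.0547 mol/L

0.0547 mol/L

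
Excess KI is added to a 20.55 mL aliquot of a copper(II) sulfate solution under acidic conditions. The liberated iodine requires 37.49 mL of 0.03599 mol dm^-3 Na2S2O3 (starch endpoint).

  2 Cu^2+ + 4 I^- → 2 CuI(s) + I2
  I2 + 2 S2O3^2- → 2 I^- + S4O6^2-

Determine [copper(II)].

0.06566 mol/L

n(S2O3^2-) = 0.03749 × 0.03599 = 1.349 × 10^-3 mol
n(I2) = n(S2O3^2-)/2 = 6.746 × 10^-4 mol
From the 2:1 ratio, n(Cu2+) in the aliquot = 2/1 × 6.746 × 10^-4 = 1.349 × 10^-3 mol
[Cu2+] = 1.349 × 10^-3 / 0.02055 = 0.06566 mol/L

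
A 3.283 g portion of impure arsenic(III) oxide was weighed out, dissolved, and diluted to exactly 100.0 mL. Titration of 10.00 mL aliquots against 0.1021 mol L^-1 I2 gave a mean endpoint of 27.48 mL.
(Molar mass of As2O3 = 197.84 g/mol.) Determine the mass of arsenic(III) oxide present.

As2O3 + 2 I2 + 2 H2O → As2O5 + 4 HI
n(I2) per titration = 0.02748 × 0.1021 = 2.806 × 10^-3 mol
From the 1:2 ratio, n(As2O3) in each aliquot = 1/2 × 2.806 × 10^-3 = 1.403 × 10^-3 mol
n(As2O3) in the whole flask = 1.403 × 10^-3 × 100.0/10.00 = 0.01403 mol
mass of As2O3 = 0.01403 × 197.84 = 2.775 g

2.775 g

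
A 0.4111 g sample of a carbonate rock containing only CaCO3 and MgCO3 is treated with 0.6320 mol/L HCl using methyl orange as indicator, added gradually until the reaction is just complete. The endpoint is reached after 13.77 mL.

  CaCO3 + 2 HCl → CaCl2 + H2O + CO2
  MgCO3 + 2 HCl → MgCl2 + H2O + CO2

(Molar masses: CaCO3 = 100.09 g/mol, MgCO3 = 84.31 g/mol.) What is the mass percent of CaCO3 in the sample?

n(HCl) = 0.01377 × 0.6320 = 8.703 × 10^-3 mol
Let x = n(CaCO3), y = n(MgCO3).
Titrant: 2x + 2y = 8.703 × 10^-3;  mass: 100.09x + 84.31y = 0.4111
Solving, x = 2.804 × 10^-3 mol, y = 1.548 × 10^-3 mol
mass of CaCO3 = 2.804 × 10^-3 × 100.09 = 0.2806 g
% CaCO3 = 0.2806 / 0.4111 × 100 = 68.26 %

68.26 %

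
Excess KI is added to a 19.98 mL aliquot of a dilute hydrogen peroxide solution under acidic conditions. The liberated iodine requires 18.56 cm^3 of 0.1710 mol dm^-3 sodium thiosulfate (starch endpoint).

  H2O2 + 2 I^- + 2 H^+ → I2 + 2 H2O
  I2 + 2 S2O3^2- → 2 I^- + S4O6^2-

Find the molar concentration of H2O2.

n(S2O3^2-) = 0.01856 × 0.1710 = 3.174 × 10^-3 mol
n(I2) = n(S2O3^2-)/2 = 1.587 × 10^-3 mol
n(H2O2) in the aliquot = 1.587 × 10^-3 mol (1:1 ratio)
[H2O2] = 1.587 × 10^-3 / 0.01998 = 0.07942 mol/L

0.07942 mol/L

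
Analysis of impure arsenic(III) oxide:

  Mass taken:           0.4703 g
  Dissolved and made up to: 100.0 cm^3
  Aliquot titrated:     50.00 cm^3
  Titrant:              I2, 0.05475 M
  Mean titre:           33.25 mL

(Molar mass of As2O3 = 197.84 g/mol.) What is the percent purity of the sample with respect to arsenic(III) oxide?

76.58 %

As2O3 + 2 I2 + 2 H2O → As2O5 + 4 HI
n(I2) per titration = 0.03325 × 0.05475 = 1.820 × 10^-3 mol
From the 1:2 ratio, n(As2O3) in each aliquot = 1/2 × 1.820 × 10^-3 = 9.102 × 10^-4 mol
n(As2O3) in the whole flask = 9.102 × 10^-4 × 100.0/50.00 = 1.820 × 10^-3 mol
mass of As2O3 = 1.820 × 10^-3 × 197.84 = 0.3602 g
% As2O3 = 0.3602 / 0.4703 × 100 = 76.58 %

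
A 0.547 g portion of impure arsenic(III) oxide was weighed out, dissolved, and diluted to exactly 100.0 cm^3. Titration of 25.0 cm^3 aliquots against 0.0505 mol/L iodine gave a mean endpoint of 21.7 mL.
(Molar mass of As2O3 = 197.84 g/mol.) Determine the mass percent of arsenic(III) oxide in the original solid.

79.3 %

As2O3 + 2 I2 + 2 H2O → As2O5 + 4 HI
n(I2) per titration = 0.0217 × 0.0505 = 1.10 × 10^-3 mol
From the 1:2 ratio, n(As2O3) in each aliquot = 1/2 × 1.10 × 10^-3 = 5.48 × 10^-4 mol
n(As2O3) in the whole flask = 5.48 × 10^-4 × 100.0/25.0 = 2.19 × 10^-3 mol
mass of As2O3 = 2.19 × 10^-3 × 197.84 = 0.434 g
% As2O3 = 0.434 / 0.547 × 100 = 79.3 %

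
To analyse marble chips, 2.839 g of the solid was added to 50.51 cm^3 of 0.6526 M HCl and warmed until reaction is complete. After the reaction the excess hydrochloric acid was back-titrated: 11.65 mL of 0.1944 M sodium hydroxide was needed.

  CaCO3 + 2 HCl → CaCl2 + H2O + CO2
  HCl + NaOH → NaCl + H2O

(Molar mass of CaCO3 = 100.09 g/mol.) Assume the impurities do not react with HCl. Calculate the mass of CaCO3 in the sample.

n(HCl) added = 0.05051 × 0.6526 = 0.03296 mol
n(NaOH) used in back-titration = 0.01165 × 0.1944 = 2.265 × 10^-3 mol
n(HCl) left over = 2.265 × 10^-3 mol (1:1 ratio)
n(HCl) consumed by analyte = 0.03296 − 2.265 × 10^-3 = 0.03070 mol
From the 1:2 ratio, n(CaCO3) = 1/2 × 0.03070 = 0.01535 mol
mass of CaCO3 = 0.01535 × 100.09 = 1.536 g

1.536 g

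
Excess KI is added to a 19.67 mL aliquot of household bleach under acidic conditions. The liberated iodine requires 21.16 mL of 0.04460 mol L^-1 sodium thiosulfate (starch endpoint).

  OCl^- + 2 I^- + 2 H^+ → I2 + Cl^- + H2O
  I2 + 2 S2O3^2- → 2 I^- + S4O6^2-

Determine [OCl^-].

n(S2O3^2-) = 0.02116 × 0.04460 = 9.437 × 10^-4 mol
n(I2) = n(S2O3^2-)/2 = 4.719 × 10^-4 mol
n(OCl^-) in the aliquot = 4.719 × 10^-4 mol (1:1 ratio)
[OCl^-] = 4.719 × 10^-4 / 0.01967 = 0.02399 mol/L

0.02399 mol/L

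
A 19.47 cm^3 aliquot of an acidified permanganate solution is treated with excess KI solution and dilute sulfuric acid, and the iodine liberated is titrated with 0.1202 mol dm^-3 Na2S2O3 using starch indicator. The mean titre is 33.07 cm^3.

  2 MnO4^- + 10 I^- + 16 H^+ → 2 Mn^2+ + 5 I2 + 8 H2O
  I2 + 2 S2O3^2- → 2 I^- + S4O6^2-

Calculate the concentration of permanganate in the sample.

0.04083 mol/L

n(S2O3^2-) = 0.03307 × 0.1202 = 3.975 × 10^-3 mol
n(I2) = n(S2O3^2-)/2 = 1.988 × 10^-3 mol
From the 2:5 ratio, n(MnO4^-) in the aliquot = 2/5 × 1.988 × 10^-3 = 7.950 × 10^-4 mol
[MnO4^-] = 7.950 × 10^-4 / 0.01947 = 0.04083 mol/L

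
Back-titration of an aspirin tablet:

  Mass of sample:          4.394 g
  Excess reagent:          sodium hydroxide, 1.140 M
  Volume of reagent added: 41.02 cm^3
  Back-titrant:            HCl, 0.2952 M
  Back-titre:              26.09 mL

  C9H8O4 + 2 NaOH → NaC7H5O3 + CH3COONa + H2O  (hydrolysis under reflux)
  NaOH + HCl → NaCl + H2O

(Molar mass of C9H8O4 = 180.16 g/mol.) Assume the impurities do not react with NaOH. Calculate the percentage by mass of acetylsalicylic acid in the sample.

80.08 %

n(NaOH) added = 0.04102 × 1.140 = 0.04676 mol
n(HCl) used in back-titration = 0.02609 × 0.2952 = 7.702 × 10^-3 mol
n(NaOH) left over = 7.702 × 10^-3 mol (1:1 ratio)
n(NaOH) consumed by analyte = 0.04676 − 7.702 × 10^-3 = 0.03906 mol
From the 1:2 ratio, n(C9H8O4) = 1/2 × 0.03906 = 0.01953 mol
mass of C9H8O4 = 0.01953 × 180.16 = 3.519 g
% C9H8O4 = 3.519 / 4.394 × 100 = 80.08 %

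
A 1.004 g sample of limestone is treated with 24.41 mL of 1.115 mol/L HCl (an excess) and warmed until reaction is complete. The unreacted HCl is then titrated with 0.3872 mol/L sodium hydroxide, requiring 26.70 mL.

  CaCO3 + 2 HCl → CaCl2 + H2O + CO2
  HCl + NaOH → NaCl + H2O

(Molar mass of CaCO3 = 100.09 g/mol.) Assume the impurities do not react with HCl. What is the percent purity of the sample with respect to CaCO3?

84.13 %

n(HCl) added = 0.02441 × 1.115 = 0.02722 mol
n(NaOH) used in back-titration = 0.02670 × 0.3872 = 0.01034 mol
n(HCl) left over = 0.01034 mol (1:1 ratio)
n(HCl) consumed by analyte = 0.02722 − 0.01034 = 0.01688 mol
From the 1:2 ratio, n(CaCO3) = 1/2 × 0.01688 = 8.439 × 10^-3 mol
mass of CaCO3 = 8.439 × 10^-3 × 100.09 = 0.8447 g
% CaCO3 = 0.8447 / 1.004 × 100 = 84.13 %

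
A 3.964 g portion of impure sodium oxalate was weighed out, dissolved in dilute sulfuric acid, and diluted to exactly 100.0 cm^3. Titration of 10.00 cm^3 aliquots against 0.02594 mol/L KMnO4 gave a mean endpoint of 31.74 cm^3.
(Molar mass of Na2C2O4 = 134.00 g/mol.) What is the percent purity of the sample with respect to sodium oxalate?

2 MnO4^- + 5 C2O4^2- + 16 H^+ → 2 Mn^2+ + 10 CO2 + 8 H2O
n(KMnO4) per titration = 0.03174 × 0.02594 = 8.233 × 10^-4 mol
From the 5:2 ratio, n(Na2C2O4) in each aliquot = 5/2 × 8.233 × 10^-4 = 2.058 × 10^-3 mol
n(Na2C2O4) in the whole flask = 2.058 × 10^-3 × 100.0/10.00 = 0.02058 mol
mass of Na2C2O4 = 0.02058 × 134.00 = 2.758 g
% Na2C2O4 = 2.758 / 3.964 × 100 = 69.58 %

69.58 %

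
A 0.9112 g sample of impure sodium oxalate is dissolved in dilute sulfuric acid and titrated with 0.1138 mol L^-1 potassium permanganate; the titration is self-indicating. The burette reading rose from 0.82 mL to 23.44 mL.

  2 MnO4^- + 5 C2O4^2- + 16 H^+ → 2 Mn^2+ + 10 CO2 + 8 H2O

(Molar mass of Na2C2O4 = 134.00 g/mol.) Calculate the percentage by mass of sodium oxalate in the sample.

94.64 %

n(KMnO4) = 0.02262 L × 0.1138 mol/L = 2.574 × 10^-3 mol
From the 5:2 ratio, n(Na2C2O4) = 5/2 × 2.574 × 10^-3 = 6.435 × 10^-3 mol
mass of Na2C2O4 = 6.435 × 10^-3 × 134.00 g/mol = 0.8623 g
% Na2C2O4 = 0.8623 / 0.9112 × 100 = 94.64 %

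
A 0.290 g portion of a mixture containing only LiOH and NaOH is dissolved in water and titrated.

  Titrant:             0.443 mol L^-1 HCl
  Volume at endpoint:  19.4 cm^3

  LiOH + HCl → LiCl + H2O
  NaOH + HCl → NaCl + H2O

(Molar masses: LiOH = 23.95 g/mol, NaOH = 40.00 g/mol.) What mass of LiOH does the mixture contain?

n(HCl) = 0.0194 × 0.443 = 8.59 × 10^-3 mol
Let x = n(LiOH), y = n(NaOH).
Titrant: 1x + 1y = 8.59 × 10^-3;  mass: 23.95x + 40.00y = 0.290
Solving, x = 3.35 × 10^-3 mol, y = 5.24 × 10^-3 mol
mass of LiOH = 3.35 × 10^-3 × 23.95 = 0.0802 g

0.0802 g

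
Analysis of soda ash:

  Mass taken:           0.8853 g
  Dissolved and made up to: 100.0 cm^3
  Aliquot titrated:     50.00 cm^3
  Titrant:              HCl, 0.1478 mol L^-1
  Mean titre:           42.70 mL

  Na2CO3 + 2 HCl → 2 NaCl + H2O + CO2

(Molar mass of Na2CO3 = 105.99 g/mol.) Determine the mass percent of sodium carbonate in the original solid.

75.56 %

n(HCl) per titration = 0.04270 × 0.1478 = 6.311 × 10^-3 mol
From the 1:2 ratio, n(Na2CO3) in each aliquot = 1/2 × 6.311 × 10^-3 = 3.156 × 10^-3 mol
n(Na2CO3) in the whole flask = 3.156 × 10^-3 × 100.0/50.00 = 6.311 × 10^-3 mol
mass of Na2CO3 = 6.311 × 10^-3 × 105.99 = 0.6689 g
% Na2CO3 = 0.6689 / 0.8853 × 100 = 75.56 %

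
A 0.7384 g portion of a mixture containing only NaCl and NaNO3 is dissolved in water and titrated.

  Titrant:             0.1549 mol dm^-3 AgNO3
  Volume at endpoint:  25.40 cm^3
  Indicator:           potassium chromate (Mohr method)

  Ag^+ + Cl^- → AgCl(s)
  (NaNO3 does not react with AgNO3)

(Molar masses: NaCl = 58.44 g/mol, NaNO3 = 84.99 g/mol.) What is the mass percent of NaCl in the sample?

31.14 %

n(AgNO3) = 0.02540 × 0.1549 = 3.934 × 10^-3 mol
Let x = n(NaCl), y = n(NaNO3).
Titrant: 1x = 3.934 × 10^-3;  mass: 58.44x + 84.99y = 0.7384
Solving, x = 3.934 × 10^-3 mol, y = 5.983 × 10^-3 mol
mass of NaCl = 3.934 × 10^-3 × 58.44 = 0.2299 g
% NaCl = 0.2299 / 0.7384 × 100 = 31.14 %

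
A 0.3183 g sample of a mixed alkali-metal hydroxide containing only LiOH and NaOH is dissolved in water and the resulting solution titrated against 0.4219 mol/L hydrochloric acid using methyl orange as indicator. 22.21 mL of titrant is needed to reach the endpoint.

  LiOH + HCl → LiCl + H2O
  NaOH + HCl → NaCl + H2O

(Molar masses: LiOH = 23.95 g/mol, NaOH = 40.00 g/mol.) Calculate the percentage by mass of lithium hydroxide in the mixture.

26.50 %

n(HCl) = 0.02221 × 0.4219 = 9.370 × 10^-3 mol
Let x = n(LiOH), y = n(NaOH).
Titrant: 1x + 1y = 9.370 × 10^-3;  mass: 23.95x + 40.00y = 0.3183
Solving, x = 3.521 × 10^-3 mol, y = 5.849 × 10^-3 mol
mass of LiOH = 3.521 × 10^-3 × 23.95 = 0.08433 g
% LiOH = 0.08433 / 0.3183 × 100 = 26.50 %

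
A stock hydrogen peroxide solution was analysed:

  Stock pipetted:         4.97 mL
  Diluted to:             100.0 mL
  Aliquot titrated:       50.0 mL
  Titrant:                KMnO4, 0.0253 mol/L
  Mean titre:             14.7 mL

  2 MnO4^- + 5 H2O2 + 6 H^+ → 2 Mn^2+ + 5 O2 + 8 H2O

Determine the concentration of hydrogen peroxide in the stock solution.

n(KMnO4) = 0.0147 × 0.0253 = 3.72 × 10^-4 mol
From the 5:2 ratio, n(H2O2) in the aliquot = 5/2 × 3.72 × 10^-4 = 9.30 × 10^-4 mol
[H2O2]_dilute = 9.30 × 10^-4 / 0.0500 = 0.0186 mol/L
Dilution factor = 100.0 / 4.97 = 20.12
[H2O2]_stock = 0.0186 × 20.12 = 0.374 mol/L

0.374 mol/L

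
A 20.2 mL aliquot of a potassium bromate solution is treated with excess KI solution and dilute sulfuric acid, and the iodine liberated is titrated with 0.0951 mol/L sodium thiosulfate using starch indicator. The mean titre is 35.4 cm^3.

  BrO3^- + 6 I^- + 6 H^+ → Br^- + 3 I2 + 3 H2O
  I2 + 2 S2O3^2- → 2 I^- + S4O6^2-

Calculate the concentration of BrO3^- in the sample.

n(S2O3^2-) = 0.0354 × 0.0951 = 3.37 × 10^-3 mol
n(I2) = n(S2O3^2-)/2 = 1.68 × 10^-3 mol
From the 1:3 ratio, n(BrO3^-) in the aliquot = 1/3 × 1.68 × 10^-3 = 5.61 × 10^-4 mol
[BrO3^-] = 5.61 × 10^-4 / 0.0202 = 0.0278 mol/L

0.0278 mol/L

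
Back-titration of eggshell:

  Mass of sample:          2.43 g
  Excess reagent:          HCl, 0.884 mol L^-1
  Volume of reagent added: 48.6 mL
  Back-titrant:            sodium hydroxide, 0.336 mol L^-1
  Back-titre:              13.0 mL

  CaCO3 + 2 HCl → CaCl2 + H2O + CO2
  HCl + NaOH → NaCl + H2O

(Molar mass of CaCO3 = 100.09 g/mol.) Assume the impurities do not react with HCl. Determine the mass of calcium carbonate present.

1.93 g

n(HCl) added = 0.0486 × 0.884 = 0.0430 mol
n(NaOH) used in back-titration = 0.0130 × 0.336 = 4.37 × 10^-3 mol
n(HCl) left over = 4.37 × 10^-3 mol (1:1 ratio)
n(HCl) consumed by analyte = 0.0430 − 4.37 × 10^-3 = 0.0386 mol
From the 1:2 ratio, n(CaCO3) = 1/2 × 0.0386 = 0.0193 mol
mass of CaCO3 = 0.0193 × 100.09 = 1.93 g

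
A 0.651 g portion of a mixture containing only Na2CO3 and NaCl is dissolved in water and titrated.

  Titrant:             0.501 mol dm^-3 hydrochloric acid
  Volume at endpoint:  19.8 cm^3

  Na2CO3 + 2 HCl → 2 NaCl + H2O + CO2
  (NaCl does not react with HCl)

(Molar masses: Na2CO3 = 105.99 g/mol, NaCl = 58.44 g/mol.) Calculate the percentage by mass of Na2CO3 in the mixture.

80.8 %

n(HCl) = 0.0198 × 0.501 = 9.92 × 10^-3 mol
Let x = n(Na2CO3), y = n(NaCl).
Titrant: 2x = 9.92 × 10^-3;  mass: 105.99x + 58.44y = 0.651
Solving, x = 4.96 × 10^-3 mol, y = 2.14 × 10^-3 mol
mass of Na2CO3 = 4.96 × 10^-3 × 105.99 = 0.526 g
% Na2CO3 = 0.526 / 0.651 × 100 = 80.8 %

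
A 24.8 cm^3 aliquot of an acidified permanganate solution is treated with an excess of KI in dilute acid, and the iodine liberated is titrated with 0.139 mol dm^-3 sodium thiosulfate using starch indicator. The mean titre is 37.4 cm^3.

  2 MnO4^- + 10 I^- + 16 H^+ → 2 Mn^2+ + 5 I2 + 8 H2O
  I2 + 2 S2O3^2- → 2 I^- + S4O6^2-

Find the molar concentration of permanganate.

0.0419 mol/L

n(S2O3^2-) = 0.0374 × 0.139 = 5.20 × 10^-3 mol
n(I2) = n(S2O3^2-)/2 = 2.60 × 10^-3 mol
From the 2:5 ratio, n(MnO4^-) in the aliquot = 2/5 × 2.60 × 10^-3 = 1.04 × 10^-3 mol
[MnO4^-] = 1.04 × 10^-3 / 0.0248 = 0.0419 mol/L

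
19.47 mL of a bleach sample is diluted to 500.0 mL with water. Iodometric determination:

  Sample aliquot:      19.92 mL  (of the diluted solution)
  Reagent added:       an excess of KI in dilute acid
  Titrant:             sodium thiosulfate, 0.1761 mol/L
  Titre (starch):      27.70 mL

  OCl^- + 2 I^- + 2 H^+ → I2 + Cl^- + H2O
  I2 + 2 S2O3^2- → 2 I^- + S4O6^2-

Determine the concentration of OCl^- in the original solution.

n(S2O3^2-) = 0.02770 × 0.1761 = 4.878 × 10^-3 mol
n(I2) = n(S2O3^2-)/2 = 2.439 × 10^-3 mol
n(OCl^-) in the aliquot = 2.439 × 10^-3 mol (1:1 ratio)
[OCl^-]_dilute = 2.439 × 10^-3 / 0.01992 = 0.1224 mol/L
[OCl^-]_original = 0.1224 × 500.0/19.47 = 3.144 mol/L

3.144 mol/L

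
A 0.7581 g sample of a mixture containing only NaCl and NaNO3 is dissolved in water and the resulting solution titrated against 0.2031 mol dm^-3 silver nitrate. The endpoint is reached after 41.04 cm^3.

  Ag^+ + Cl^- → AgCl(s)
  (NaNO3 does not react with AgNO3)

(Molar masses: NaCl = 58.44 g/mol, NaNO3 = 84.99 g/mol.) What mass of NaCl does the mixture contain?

0.4871 g

n(AgNO3) = 0.04104 × 0.2031 = 8.335 × 10^-3 mol
Let x = n(NaCl), y = n(NaNO3).
Titrant: 1x = 8.335 × 10^-3;  mass: 58.44x + 84.99y = 0.7581
Solving, x = 8.335 × 10^-3 mol, y = 3.188 × 10^-3 mol
mass of NaCl = 8.335 × 10^-3 × 58.44 = 0.4871 g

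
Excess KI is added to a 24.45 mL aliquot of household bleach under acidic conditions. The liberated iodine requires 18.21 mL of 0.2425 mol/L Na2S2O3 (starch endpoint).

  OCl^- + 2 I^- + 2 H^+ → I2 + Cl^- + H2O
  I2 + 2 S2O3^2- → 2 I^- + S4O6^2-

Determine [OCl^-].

0.09031 mol/L

n(S2O3^2-) = 0.01821 × 0.2425 = 4.416 × 10^-3 mol
n(I2) = n(S2O3^2-)/2 = 2.208 × 10^-3 mol
n(OCl^-) in the aliquot = 2.208 × 10^-3 mol (1:1 ratio)
[OCl^-] = 2.208 × 10^-3 / 0.02445 = 0.09031 mol/L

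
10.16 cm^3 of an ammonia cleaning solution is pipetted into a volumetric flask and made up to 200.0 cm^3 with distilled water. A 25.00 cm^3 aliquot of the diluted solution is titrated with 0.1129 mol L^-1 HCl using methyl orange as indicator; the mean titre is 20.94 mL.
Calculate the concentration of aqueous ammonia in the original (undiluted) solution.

1.862 mol/L

NH3 + HCl → NH4Cl
n(HCl) = 0.02094 × 0.1129 = 2.364 × 10^-3 mol
n(NH3) in the aliquot = 2.364 × 10^-3 mol (1:1 ratio)
[NH3]_dilute = 2.364 × 10^-3 / 0.02500 = 0.09457 mol/L
Dilution factor = 200.0 / 10.16 = 19.69
[NH3]_stock = 0.09457 × 19.69 = 1.862 mol/L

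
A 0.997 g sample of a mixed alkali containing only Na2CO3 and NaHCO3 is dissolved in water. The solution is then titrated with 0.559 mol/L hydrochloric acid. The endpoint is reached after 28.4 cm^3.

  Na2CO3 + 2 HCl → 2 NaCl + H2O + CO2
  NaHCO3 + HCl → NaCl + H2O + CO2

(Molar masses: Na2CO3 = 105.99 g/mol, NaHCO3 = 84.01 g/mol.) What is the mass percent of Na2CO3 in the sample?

n(HCl) = 0.0284 × 0.559 = 0.0159 mol
Let x = n(Na2CO3), y = n(NaHCO3).
Titrant: 2x + 1y = 0.0159;  mass: 105.99x + 84.01y = 0.997
Solving, x = 5.43 × 10^-3 mol, y = 5.02 × 10^-3 mol
mass of Na2CO3 = 5.43 × 10^-3 × 105.99 = 0.575 g
% Na2CO3 = 0.575 / 0.997 × 100 = 57.7 %

57.7 %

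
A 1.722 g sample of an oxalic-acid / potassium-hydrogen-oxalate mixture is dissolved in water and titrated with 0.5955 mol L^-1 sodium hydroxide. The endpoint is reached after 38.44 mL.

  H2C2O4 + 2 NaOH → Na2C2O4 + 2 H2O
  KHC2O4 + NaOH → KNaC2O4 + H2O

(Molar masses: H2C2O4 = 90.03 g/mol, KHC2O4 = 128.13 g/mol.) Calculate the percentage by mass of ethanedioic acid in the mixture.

n(NaOH) = 0.03844 × 0.5955 = 0.02289 mol
Let x = n(H2C2O4), y = n(KHC2O4).
Titrant: 2x + 1y = 0.02289;  mass: 90.03x + 128.13y = 1.722
Solving, x = 7.285 × 10^-3 mol, y = 8.321 × 10^-3 mol
mass of H2C2O4 = 7.285 × 10^-3 × 90.03 = 0.6559 g
% H2C2O4 = 0.6559 / 1.722 × 100 = 38.09 %

38.09 %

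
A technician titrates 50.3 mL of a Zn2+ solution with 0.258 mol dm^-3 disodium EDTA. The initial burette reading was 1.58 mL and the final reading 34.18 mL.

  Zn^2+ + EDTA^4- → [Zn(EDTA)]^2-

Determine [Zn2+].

n(EDTA) = 0.0326 L × 0.258 mol/L = 8.41 × 10^-3 mol
n(Zn2+) = 8.41 × 10^-3 mol (1:1 mole ratio)
[Zn2+] = 8.41 × 10^-3 mol / 0.0503 L = 0.167 mol/L

0.167 mol/L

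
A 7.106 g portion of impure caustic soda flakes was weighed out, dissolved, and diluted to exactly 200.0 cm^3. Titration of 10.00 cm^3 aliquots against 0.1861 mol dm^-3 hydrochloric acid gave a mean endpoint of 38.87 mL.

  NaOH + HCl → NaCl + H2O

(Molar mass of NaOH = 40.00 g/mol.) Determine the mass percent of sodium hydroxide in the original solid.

81.44 %

n(HCl) per titration = 0.03887 × 0.1861 = 7.234 × 10^-3 mol
n(NaOH) in each aliquot = 7.234 × 10^-3 mol (1:1 ratio)
n(NaOH) in the whole flask = 7.234 × 10^-3 × 200.0/10.00 = 0.1447 mol
mass of NaOH = 0.1447 × 40.00 = 5.787 g
% NaOH = 5.787 / 7.106 × 100 = 81.44 %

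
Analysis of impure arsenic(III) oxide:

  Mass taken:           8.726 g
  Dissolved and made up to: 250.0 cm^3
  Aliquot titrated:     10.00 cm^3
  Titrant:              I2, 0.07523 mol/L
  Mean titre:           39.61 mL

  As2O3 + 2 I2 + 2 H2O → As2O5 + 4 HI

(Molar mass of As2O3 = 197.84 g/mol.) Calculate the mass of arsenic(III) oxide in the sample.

n(I2) per titration = 0.03961 × 0.07523 = 2.980 × 10^-3 mol
From the 1:2 ratio, n(As2O3) in each aliquot = 1/2 × 2.980 × 10^-3 = 1.490 × 10^-3 mol
n(As2O3) in the whole flask = 1.490 × 10^-3 × 250.0/10.00 = 0.03725 mol
mass of As2O3 = 0.03725 × 197.84 = 7.369 g

7.369 g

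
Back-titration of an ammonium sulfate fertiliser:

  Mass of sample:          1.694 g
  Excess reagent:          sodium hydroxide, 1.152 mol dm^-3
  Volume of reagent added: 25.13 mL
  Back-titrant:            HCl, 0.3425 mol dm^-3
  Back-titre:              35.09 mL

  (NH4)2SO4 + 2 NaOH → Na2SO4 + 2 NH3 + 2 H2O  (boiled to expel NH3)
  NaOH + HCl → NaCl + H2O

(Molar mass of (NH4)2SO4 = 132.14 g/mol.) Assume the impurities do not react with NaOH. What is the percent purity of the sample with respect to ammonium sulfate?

66.04 %

n(NaOH) added = 0.02513 × 1.152 = 0.02895 mol
n(HCl) used in back-titration = 0.03509 × 0.3425 = 0.01202 mol
n(NaOH) left over = 0.01202 mol (1:1 ratio)
n(NaOH) consumed by analyte = 0.02895 − 0.01202 = 0.01693 mol
From the 1:2 ratio, n((NH4)2SO4) = 1/2 × 0.01693 = 8.466 × 10^-3 mol
mass of (NH4)2SO4 = 8.466 × 10^-3 × 132.14 = 1.119 g
% (NH4)2SO4 = 1.119 / 1.694 × 100 = 66.04 %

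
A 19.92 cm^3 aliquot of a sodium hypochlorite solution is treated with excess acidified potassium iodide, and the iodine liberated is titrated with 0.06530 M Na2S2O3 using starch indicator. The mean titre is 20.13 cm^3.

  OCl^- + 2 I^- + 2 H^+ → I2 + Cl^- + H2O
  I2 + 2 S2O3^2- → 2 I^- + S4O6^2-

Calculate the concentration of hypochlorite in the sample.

0.03299 M

n(S2O3^2-) = 0.02013 × 0.06530 = 1.314 × 10^-3 mol
n(I2) = n(S2O3^2-)/2 = 6.572 × 10^-4 mol
n(OCl^-) in the aliquot = 6.572 × 10^-4 mol (1:1 ratio)
[OCl^-] = 6.572 × 10^-4 / 0.01992 = 0.03299 mol/L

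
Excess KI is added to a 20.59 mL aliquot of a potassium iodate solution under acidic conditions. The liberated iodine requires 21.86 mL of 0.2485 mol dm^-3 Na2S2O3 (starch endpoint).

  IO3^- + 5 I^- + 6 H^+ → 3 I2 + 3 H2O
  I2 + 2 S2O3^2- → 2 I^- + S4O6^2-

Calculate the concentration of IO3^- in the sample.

0.04397 mol/L

n(S2O3^2-) = 0.02186 × 0.2485 = 5.432 × 10^-3 mol
n(I2) = n(S2O3^2-)/2 = 2.716 × 10^-3 mol
From the 1:3 ratio, n(IO3^-) in the aliquot = 1/3 × 2.716 × 10^-3 = 9.054 × 10^-4 mol
[IO3^-] = 9.054 × 10^-4 / 0.02059 = 0.04397 mol/L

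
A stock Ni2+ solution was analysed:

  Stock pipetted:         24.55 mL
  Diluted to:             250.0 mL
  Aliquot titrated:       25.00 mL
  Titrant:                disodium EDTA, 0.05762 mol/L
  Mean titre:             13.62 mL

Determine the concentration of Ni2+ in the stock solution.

0.3197 mol/L

Ni^2+ + EDTA^4- → [Ni(EDTA)]^2-
n(EDTA) = 0.01362 × 0.05762 = 7.848 × 10^-4 mol
n(Ni2+) in the aliquot = 7.848 × 10^-4 mol (1:1 ratio)
[Ni2+]_dilute = 7.848 × 10^-4 / 0.02500 = 0.03139 mol/L
Dilution factor = 250.0 / 24.55 = 10.18
[Ni2+]_stock = 0.03139 × 10.18 = 0.3197 mol/L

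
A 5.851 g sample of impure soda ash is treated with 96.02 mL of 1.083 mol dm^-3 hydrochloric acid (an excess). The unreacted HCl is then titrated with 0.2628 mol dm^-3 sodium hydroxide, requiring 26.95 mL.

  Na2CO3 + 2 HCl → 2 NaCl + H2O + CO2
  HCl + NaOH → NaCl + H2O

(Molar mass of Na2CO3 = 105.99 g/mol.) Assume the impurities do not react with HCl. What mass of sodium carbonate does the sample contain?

5.136 g

n(HCl) added = 0.09602 × 1.083 = 0.1040 mol
n(NaOH) used in back-titration = 0.02695 × 0.2628 = 7.082 × 10^-3 mol
n(HCl) left over = 7.082 × 10^-3 mol (1:1 ratio)
n(HCl) consumed by analyte = 0.1040 − 7.082 × 10^-3 = 0.09691 mol
From the 1:2 ratio, n(Na2CO3) = 1/2 × 0.09691 = 0.04845 mol
mass of Na2CO3 = 0.04845 × 105.99 = 5.136 g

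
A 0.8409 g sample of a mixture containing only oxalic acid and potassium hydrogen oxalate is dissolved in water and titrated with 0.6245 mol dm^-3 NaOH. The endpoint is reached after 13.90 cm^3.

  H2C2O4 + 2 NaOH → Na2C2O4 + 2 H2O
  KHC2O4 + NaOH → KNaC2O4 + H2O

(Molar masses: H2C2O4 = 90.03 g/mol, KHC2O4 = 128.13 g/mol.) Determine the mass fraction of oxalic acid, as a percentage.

17.48 %

n(NaOH) = 0.01390 × 0.6245 = 8.681 × 10^-3 mol
Let x = n(H2C2O4), y = n(KHC2O4).
Titrant: 2x + 1y = 8.681 × 10^-3;  mass: 90.03x + 128.13y = 0.8409
Solving, x = 1.632 × 10^-3 mol, y = 5.416 × 10^-3 mol
mass of H2C2O4 = 1.632 × 10^-3 × 90.03 = 0.1470 g
% H2C2O4 = 0.1470 / 0.8409 × 100 = 17.48 %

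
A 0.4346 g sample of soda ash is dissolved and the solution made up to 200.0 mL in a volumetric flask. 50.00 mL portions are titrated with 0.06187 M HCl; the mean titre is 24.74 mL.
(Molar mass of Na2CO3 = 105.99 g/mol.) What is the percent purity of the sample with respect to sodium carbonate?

Na2CO3 + 2 HCl → 2 NaCl + H2O + CO2
n(HCl) per titration = 0.02474 × 0.06187 = 1.531 × 10^-3 mol
From the 1:2 ratio, n(Na2CO3) in each aliquot = 1/2 × 1.531 × 10^-3 = 7.653 × 10^-4 mol
n(Na2CO3) in the whole flask = 7.653 × 10^-4 × 200.0/50.00 = 3.061 × 10^-3 mol
mass of Na2CO3 = 3.061 × 10^-3 × 105.99 = 0.3245 g
% Na2CO3 = 0.3245 / 0.4346 × 100 = 74.66 %

74.66 %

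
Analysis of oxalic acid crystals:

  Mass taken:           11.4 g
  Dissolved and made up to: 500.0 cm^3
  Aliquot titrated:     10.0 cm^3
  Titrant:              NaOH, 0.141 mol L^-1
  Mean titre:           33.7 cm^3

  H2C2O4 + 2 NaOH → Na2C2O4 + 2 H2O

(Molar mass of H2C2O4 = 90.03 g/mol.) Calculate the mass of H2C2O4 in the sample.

10.7 g

n(NaOH) per titration = 0.0337 × 0.141 = 4.75 × 10^-3 mol
From the 1:2 ratio, n(H2C2O4) in each aliquot = 1/2 × 4.75 × 10^-3 = 2.38 × 10^-3 mol
n(H2C2O4) in the whole flask = 2.38 × 10^-3 × 500.0/10.0 = 0.119 mol
mass of H2C2O4 = 0.119 × 90.03 = 10.7 g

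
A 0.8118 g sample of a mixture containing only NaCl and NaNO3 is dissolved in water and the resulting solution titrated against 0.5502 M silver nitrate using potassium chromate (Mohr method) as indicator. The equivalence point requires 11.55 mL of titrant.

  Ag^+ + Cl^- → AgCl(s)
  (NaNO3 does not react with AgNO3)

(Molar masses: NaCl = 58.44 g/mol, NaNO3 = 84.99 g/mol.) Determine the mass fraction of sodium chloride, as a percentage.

45.75 %

n(AgNO3) = 0.01155 × 0.5502 = 6.355 × 10^-3 mol
Let x = n(NaCl), y = n(NaNO3).
Titrant: 1x = 6.355 × 10^-3;  mass: 58.44x + 84.99y = 0.8118
Solving, x = 6.355 × 10^-3 mol, y = 5.182 × 10^-3 mol
mass of NaCl = 6.355 × 10^-3 × 58.44 = 0.3714 g
% NaCl = 0.3714 / 0.8118 × 100 = 45.75 %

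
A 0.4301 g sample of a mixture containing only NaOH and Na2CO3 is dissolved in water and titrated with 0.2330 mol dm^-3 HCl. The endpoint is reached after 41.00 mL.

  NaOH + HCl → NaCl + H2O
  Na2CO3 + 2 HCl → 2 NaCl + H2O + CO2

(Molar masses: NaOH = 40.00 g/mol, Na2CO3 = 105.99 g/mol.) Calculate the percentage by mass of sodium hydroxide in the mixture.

n(HCl) = 0.04100 × 0.2330 = 9.553 × 10^-3 mol
Let x = n(NaOH), y = n(Na2CO3).
Titrant: 1x + 2y = 9.553 × 10^-3;  mass: 40.00x + 105.99y = 0.4301
Solving, x = 5.861 × 10^-3 mol, y = 1.846 × 10^-3 mol
mass of NaOH = 5.861 × 10^-3 × 40.00 = 0.2344 g
% NaOH = 0.2344 / 0.4301 × 100 = 54.51 %

54.51 %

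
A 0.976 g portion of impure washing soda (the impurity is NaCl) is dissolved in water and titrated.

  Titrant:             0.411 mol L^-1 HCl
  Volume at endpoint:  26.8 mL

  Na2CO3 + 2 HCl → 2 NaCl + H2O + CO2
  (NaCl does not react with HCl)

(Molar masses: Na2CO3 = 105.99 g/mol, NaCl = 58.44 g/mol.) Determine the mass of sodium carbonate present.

n(HCl) = 0.0268 × 0.411 = 0.0110 mol
Let x = n(Na2CO3), y = n(NaCl).
Titrant: 2x = 0.0110;  mass: 105.99x + 58.44y = 0.976
Solving, x = 5.51 × 10^-3 mol, y = 6.71 × 10^-3 mol
mass of Na2CO3 = 5.51 × 10^-3 × 105.99 = 0.584 g

0.584 g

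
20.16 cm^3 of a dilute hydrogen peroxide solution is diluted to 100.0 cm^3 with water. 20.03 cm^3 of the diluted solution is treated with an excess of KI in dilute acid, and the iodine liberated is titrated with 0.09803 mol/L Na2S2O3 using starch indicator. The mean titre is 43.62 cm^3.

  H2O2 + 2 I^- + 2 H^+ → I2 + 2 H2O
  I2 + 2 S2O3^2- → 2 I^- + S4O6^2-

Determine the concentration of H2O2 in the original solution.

0.5295 mol/L

n(S2O3^2-) = 0.04362 × 0.09803 = 4.276 × 10^-3 mol
n(I2) = n(S2O3^2-)/2 = 2.138 × 10^-3 mol
n(H2O2) in the aliquot = 2.138 × 10^-3 mol (1:1 ratio)
[H2O2]_dilute = 2.138 × 10^-3 / 0.02003 = 0.1067 mol/L
[H2O2]_original = 0.1067 × 100.0/20.16 = 0.5295 mol/L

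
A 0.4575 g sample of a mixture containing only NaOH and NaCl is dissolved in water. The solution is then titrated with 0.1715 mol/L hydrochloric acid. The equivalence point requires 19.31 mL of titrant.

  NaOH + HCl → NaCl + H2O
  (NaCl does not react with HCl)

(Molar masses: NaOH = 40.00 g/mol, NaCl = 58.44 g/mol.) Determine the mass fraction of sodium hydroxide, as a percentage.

28.95 %

n(HCl) = 0.01931 × 0.1715 = 3.312 × 10^-3 mol
Let x = n(NaOH), y = n(NaCl).
Titrant: 1x = 3.312 × 10^-3;  mass: 40.00x + 58.44y = 0.4575
Solving, x = 3.312 × 10^-3 mol, y = 5.562 × 10^-3 mol
mass of NaOH = 3.312 × 10^-3 × 40.00 = 0.1325 g
% NaOH = 0.1325 / 0.4575 × 100 = 28.95 %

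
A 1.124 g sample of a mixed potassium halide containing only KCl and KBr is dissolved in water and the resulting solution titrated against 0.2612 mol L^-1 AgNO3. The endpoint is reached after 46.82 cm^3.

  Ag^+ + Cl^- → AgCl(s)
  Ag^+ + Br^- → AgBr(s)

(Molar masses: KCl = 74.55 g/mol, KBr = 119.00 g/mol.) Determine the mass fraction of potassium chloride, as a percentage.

49.43 %

n(AgNO3) = 0.04682 × 0.2612 = 0.01223 mol
Let x = n(KCl), y = n(KBr).
Titrant: 1x + 1y = 0.01223;  mass: 74.55x + 119.00y = 1.124
Solving, x = 7.453 × 10^-3 mol, y = 4.776 × 10^-3 mol
mass of KCl = 7.453 × 10^-3 × 74.55 = 0.5556 g
% KCl = 0.5556 / 1.124 × 100 = 49.43 %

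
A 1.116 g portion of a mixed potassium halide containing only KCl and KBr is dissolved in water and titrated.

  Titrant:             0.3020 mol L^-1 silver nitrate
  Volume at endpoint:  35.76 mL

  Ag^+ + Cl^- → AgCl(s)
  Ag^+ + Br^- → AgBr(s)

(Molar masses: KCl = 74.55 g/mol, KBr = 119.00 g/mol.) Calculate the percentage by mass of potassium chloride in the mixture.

25.42 %

n(AgNO3) = 0.03576 × 0.3020 = 0.01080 mol
Let x = n(KCl), y = n(KBr).
Titrant: 1x + 1y = 0.01080;  mass: 74.55x + 119.00y = 1.116
Solving, x = 3.805 × 10^-3 mol, y = 6.994 × 10^-3 mol
mass of KCl = 3.805 × 10^-3 × 74.55 = 0.2837 g
% KCl = 0.2837 / 1.116 × 100 = 25.42 %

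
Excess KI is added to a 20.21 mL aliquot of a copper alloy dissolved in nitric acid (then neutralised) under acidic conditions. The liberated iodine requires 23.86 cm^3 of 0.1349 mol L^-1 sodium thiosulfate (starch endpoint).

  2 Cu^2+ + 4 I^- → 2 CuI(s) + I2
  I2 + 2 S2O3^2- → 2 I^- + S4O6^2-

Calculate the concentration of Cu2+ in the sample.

0.1593 mol/L

n(S2O3^2-) = 0.02386 × 0.1349 = 3.219 × 10^-3 mol
n(I2) = n(S2O3^2-)/2 = 1.609 × 10^-3 mol
From the 2:1 ratio, n(Cu2+) in the aliquot = 2/1 × 1.609 × 10^-3 = 3.219 × 10^-3 mol
[Cu2+] = 3.219 × 10^-3 / 0.02021 = 0.1593 mol/L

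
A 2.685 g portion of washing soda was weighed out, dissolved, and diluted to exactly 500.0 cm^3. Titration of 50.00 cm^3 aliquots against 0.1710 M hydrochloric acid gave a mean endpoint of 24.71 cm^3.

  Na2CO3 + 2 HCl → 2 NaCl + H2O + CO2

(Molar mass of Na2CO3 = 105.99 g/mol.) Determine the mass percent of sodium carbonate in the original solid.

83.40 %

n(HCl) per titration = 0.02471 × 0.1710 = 4.225 × 10^-3 mol
From the 1:2 ratio, n(Na2CO3) in each aliquot = 1/2 × 4.225 × 10^-3 = 2.113 × 10^-3 mol
n(Na2CO3) in the whole flask = 2.113 × 10^-3 × 500.0/50.00 = 0.02113 mol
mass of Na2CO3 = 0.02113 × 105.99 = 2.239 g
% Na2CO3 = 2.239 / 2.685 × 100 = 83.40 %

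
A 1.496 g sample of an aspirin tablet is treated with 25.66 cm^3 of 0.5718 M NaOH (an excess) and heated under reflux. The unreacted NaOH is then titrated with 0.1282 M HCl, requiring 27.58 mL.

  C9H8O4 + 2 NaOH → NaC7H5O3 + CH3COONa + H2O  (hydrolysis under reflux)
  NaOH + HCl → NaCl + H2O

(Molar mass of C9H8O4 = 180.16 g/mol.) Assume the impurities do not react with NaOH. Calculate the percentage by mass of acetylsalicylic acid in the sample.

67.06 %

n(NaOH) added = 0.02566 × 0.5718 = 0.01467 mol
n(HCl) used in back-titration = 0.02758 × 0.1282 = 3.536 × 10^-3 mol
n(NaOH) left over = 3.536 × 10^-3 mol (1:1 ratio)
n(NaOH) consumed by analyte = 0.01467 − 3.536 × 10^-3 = 0.01114 mol
From the 1:2 ratio, n(C9H8O4) = 1/2 × 0.01114 = 5.568 × 10^-3 mol
mass of C9H8O4 = 5.568 × 10^-3 × 180.16 = 1.003 g
% C9H8O4 = 1.003 / 1.496 × 100 = 67.06 %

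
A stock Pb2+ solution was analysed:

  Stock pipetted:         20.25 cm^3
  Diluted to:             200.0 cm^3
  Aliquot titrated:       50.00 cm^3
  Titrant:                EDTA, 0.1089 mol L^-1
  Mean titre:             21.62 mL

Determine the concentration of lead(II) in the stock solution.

Pb^2+ + EDTA^4- → [Pb(EDTA)]^2-
n(EDTA) = 0.02162 × 0.1089 = 2.354 × 10^-3 mol
n(Pb2+) in the aliquot = 2.354 × 10^-3 mol (1:1 ratio)
[Pb2+]_dilute = 2.354 × 10^-3 / 0.05000 = 0.04709 mol/L
Dilution factor = 200.0 / 20.25 = 9.877
[Pb2+]_stock = 0.04709 × 9.877 = 0.4651 mol/L

0.4651 mol/L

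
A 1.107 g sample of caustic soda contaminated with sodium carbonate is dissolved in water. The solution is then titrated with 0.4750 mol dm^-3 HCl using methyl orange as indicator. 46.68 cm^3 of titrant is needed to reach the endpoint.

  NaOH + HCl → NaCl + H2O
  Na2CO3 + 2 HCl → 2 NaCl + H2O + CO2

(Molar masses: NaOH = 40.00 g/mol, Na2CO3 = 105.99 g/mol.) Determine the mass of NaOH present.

0.2095 g

n(HCl) = 0.04668 × 0.4750 = 0.02217 mol
Let x = n(NaOH), y = n(Na2CO3).
Titrant: 1x + 2y = 0.02217;  mass: 40.00x + 105.99y = 1.107
Solving, x = 5.237 × 10^-3 mol, y = 8.468 × 10^-3 mol
mass of NaOH = 5.237 × 10^-3 × 40.00 = 0.2095 g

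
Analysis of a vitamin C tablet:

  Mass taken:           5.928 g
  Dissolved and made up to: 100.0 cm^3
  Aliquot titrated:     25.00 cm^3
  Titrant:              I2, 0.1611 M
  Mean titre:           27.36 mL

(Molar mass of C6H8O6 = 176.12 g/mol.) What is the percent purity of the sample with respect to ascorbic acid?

52.38 %

C6H8O6 + I2 → C6H6O6 + 2 HI
n(I2) per titration = 0.02736 × 0.1611 = 4.408 × 10^-3 mol
n(C6H8O6) in each aliquot = 4.408 × 10^-3 mol (1:1 ratio)
n(C6H8O6) in the whole flask = 4.408 × 10^-3 × 100.0/25.00 = 0.01763 mol
mass of C6H8O6 = 0.01763 × 176.12 = 3.105 g
% C6H8O6 = 3.105 / 5.928 × 100 = 52.38 %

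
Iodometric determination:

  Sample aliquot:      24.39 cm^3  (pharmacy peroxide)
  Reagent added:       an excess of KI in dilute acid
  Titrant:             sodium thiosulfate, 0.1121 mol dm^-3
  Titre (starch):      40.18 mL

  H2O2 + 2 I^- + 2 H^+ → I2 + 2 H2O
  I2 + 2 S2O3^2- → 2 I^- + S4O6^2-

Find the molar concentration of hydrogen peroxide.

0.09234 mol/L

n(S2O3^2-) = 0.04018 × 0.1121 = 4.504 × 10^-3 mol
n(I2) = n(S2O3^2-)/2 = 2.252 × 10^-3 mol
n(H2O2) in the aliquot = 2.252 × 10^-3 mol (1:1 ratio)
[H2O2] = 2.252 × 10^-3 / 0.02439 = 0.09234 mol/L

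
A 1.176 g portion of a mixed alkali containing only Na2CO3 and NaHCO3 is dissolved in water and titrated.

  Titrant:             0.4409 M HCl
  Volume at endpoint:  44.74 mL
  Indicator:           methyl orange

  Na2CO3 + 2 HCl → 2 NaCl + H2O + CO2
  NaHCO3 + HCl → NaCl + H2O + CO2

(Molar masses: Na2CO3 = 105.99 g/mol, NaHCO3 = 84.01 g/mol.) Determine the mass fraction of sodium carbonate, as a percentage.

n(HCl) = 0.04474 × 0.4409 = 0.01973 mol
Let x = n(Na2CO3), y = n(NaHCO3).
Titrant: 2x + 1y = 0.01973;  mass: 105.99x + 84.01y = 1.176
Solving, x = 7.757 × 10^-3 mol, y = 4.212 × 10^-3 mol
mass of Na2CO3 = 7.757 × 10^-3 × 105.99 = 0.8222 g
% Na2CO3 = 0.8222 / 1.176 × 100 = 69.91 %

69.91 %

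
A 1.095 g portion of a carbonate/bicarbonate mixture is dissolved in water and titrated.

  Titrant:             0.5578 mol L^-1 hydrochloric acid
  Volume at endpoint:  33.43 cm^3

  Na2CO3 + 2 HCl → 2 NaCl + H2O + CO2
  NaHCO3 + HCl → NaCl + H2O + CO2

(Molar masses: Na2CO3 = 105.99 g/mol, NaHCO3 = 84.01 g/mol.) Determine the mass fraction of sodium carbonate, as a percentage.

n(HCl) = 0.03343 × 0.5578 = 0.01865 mol
Let x = n(Na2CO3), y = n(NaHCO3).
Titrant: 2x + 1y = 0.01865;  mass: 105.99x + 84.01y = 1.095
Solving, x = 7.602 × 10^-3 mol, y = 3.443 × 10^-3 mol
mass of Na2CO3 = 7.602 × 10^-3 × 105.99 = 0.8057 g
% Na2CO3 = 0.8057 / 1.095 × 100 = 73.58 %

73.58 %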